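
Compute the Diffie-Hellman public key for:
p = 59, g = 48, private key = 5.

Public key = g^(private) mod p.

Step 1: A = g^a mod p = 48^5 mod 59.
  48^1 mod 59 = 48
  48^2 mod 59 = (48 * 48) mod 59 = 3
  48^3 mod 59 = (3 * 48) mod 59 = 26
  48^4 mod 59 = (26 * 48) mod 59 = 9
  48^5 mod 59 = (9 * 48) mod 59 = 19
Result: A = 19.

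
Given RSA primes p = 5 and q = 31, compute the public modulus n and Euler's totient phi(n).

Step 1: n = p * q = 5 * 31 = 155.
Step 2: phi(n) = (p-1)(q-1) = 4 * 30 = 120.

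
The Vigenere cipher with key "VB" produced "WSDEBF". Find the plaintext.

Step 1: Extend key: VBVBVB
Step 2: Decrypt each letter (c - k) mod 26:
  W(22) - V(21) = (22-21) mod 26 = 1 = B
  S(18) - B(1) = (18-1) mod 26 = 17 = R
  D(3) - V(21) = (3-21) mod 26 = 8 = I
  E(4) - B(1) = (4-1) mod 26 = 3 = D
  B(1) - V(21) = (1-21) mod 26 = 6 = G
  F(5) - B(1) = (5-1) mod 26 = 4 = E
Plaintext: BRIDGE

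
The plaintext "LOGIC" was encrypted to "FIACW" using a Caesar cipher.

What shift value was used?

Step 1: Compare first letters: L (position 11) -> F (position 5).
Step 2: Shift = (5 - 11) mod 26 = 20.
The shift value is 20.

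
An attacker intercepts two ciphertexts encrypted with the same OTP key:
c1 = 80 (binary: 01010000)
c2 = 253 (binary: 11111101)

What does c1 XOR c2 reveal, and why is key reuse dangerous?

Step 1: c1 XOR c2 = (m1 XOR k) XOR (m2 XOR k).
Step 2: By XOR associativity/commutativity: = m1 XOR m2 XOR k XOR k = m1 XOR m2.
Step 3: 01010000 XOR 11111101 = 10101101 = 173.
Step 4: The key cancels out! An attacker learns m1 XOR m2 = 173, revealing the relationship between plaintexts.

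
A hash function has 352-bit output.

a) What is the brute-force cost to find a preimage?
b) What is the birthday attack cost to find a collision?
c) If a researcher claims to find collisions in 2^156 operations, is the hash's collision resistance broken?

Step 1: Preimage resistance requires brute-force of 2^352 operations.
Step 2: Collision resistance (birthday bound) = 2^(352/2) = 2^176.
Step 3: The claimed attack costs 2^156 operations.
Step 4: Since 2^156 < 2^176, the claimed attack beats the generic birthday bound, so collision resistance is broken.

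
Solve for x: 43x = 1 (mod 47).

Step 1: We need x such that 43 * x = 1 (mod 47).
Step 2: Using the extended Euclidean algorithm or trial:
  43 * 35 = 1505 = 32 * 47 + 1.
Step 3: Since 1505 mod 47 = 1, the inverse is x = 35.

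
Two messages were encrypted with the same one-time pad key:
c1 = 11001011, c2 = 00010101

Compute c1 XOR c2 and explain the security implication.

Step 1: c1 XOR c2 = (m1 XOR k) XOR (m2 XOR k).
Step 2: By XOR associativity/commutativity: = m1 XOR m2 XOR k XOR k = m1 XOR m2.
Step 3: 11001011 XOR 00010101 = 11011110 = 222.
Step 4: The key cancels out! An attacker learns m1 XOR m2 = 222, revealing the relationship between plaintexts.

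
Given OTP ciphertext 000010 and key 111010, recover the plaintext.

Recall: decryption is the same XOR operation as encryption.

Step 1: XOR ciphertext with key:
  Ciphertext: 000010
  Key:        111010
  XOR:        111000
Step 2: Plaintext = 111000 = 56 in decimal.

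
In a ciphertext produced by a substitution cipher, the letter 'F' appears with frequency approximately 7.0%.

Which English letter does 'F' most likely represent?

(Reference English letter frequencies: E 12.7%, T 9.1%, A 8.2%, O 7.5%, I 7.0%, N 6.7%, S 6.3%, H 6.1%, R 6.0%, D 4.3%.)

Step 1: The observed frequency is 7.0%.
Step 2: Compare with English frequencies:
  E: 12.7% (difference: 5.7%)
  T: 9.1% (difference: 2.1%)
  A: 8.2% (difference: 1.2%)
  O: 7.5% (difference: 0.5%)
  I: 7.0% (difference: 0.0%) <-- closest
  N: 6.7% (difference: 0.3%)
  S: 6.3% (difference: 0.7%)
  H: 6.1% (difference: 0.9%)
  R: 6.0% (difference: 1.0%)
  D: 4.3% (difference: 2.7%)
Step 3: 'F' most likely represents 'I' (frequency 7.0%).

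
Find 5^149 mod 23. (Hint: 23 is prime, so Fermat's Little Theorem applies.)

Step 1: Since 23 is prime, by Fermat's Little Theorem: 5^22 = 1 (mod 23).
Step 2: Reduce exponent: 149 mod 22 = 17.
Step 3: So 5^149 = 5^17 (mod 23).
Step 4: 5^17 mod 23 = 15.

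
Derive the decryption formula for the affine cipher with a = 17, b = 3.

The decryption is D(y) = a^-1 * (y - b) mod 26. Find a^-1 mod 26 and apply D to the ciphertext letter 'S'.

Step 1: Find a^-1, the modular inverse of 17 mod 26.
Step 2: We need 17 * a^-1 = 1 (mod 26).
Step 3: 17 * 23 = 391 = 15 * 26 + 1, so a^-1 = 23.
Step 4: D(y) = 23(y - 3) mod 26.
Step 5: Apply to 'S' (y = 18): D(18) = 23 * (18 - 3) mod 26 = 23 * 15 mod 26 = 7 -> 'H'.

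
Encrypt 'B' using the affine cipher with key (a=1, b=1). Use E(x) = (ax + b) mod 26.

Step 1: Convert 'B' to number: x = 1.
Step 2: E(1) = (1 * 1 + 1) mod 26 = 2 mod 26 = 2.
Step 3: Convert 2 back to letter: C.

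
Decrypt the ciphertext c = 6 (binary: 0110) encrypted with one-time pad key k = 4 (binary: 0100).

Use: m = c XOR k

Step 1: XOR ciphertext with key:
  Ciphertext: 0110
  Key:        0100
  XOR:        0010
Step 2: Plaintext = 0010 = 2 in decimal.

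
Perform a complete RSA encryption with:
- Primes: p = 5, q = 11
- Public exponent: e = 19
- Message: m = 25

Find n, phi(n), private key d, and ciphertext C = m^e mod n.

Step 1: n = 5 * 11 = 55.
Step 2: phi(n) = (5-1)(11-1) = 4 * 10 = 40.
Step 3: Find d = 19^(-1) mod 40 = 19.
  Verify: 19 * 19 = 361 = 1 (mod 40).
Step 4: C = 25^19 mod 55 = 15.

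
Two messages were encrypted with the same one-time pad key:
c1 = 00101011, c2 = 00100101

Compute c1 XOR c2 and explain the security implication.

Step 1: c1 XOR c2 = (m1 XOR k) XOR (m2 XOR k).
Step 2: By XOR associativity/commutativity: = m1 XOR m2 XOR k XOR k = m1 XOR m2.
Step 3: 00101011 XOR 00100101 = 00001110 = 14.
Step 4: The key cancels out! An attacker learns m1 XOR m2 = 14, revealing the relationship between plaintexts.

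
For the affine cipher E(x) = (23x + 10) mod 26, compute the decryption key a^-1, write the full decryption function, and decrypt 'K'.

Step 1: Find a^-1, the modular inverse of 23 mod 26.
Step 2: We need 23 * a^-1 = 1 (mod 26).
Step 3: 23 * 17 = 391 = 15 * 26 + 1, so a^-1 = 17.
Step 4: D(y) = 17(y - 10) mod 26.
Step 5: Apply to 'K' (y = 10): D(10) = 17 * (10 - 10) mod 26 = 17 * 0 mod 26 = 0 -> 'A'.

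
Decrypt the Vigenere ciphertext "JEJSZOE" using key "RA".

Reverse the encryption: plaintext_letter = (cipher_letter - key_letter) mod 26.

Step 1: Extend key: RARARAR
Step 2: Decrypt each letter (c - k) mod 26:
  J(9) - R(17) = (9-17) mod 26 = 18 = S
  E(4) - A(0) = (4-0) mod 26 = 4 = E
  J(9) - R(17) = (9-17) mod 26 = 18 = S
  S(18) - A(0) = (18-0) mod 26 = 18 = S
  Z(25) - R(17) = (25-17) mod 26 = 8 = I
  O(14) - A(0) = (14-0) mod 26 = 14 = O
  E(4) - R(17) = (4-17) mod 26 = 13 = N
Plaintext: SESSION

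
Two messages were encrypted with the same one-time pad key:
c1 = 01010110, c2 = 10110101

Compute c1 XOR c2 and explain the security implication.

Step 1: c1 XOR c2 = (m1 XOR k) XOR (m2 XOR k).
Step 2: By XOR associativity/commutativity: = m1 XOR m2 XOR k XOR k = m1 XOR m2.
Step 3: 01010110 XOR 10110101 = 11100011 = 227.
Step 4: The key cancels out! An attacker learns m1 XOR m2 = 227, revealing the relationship between plaintexts.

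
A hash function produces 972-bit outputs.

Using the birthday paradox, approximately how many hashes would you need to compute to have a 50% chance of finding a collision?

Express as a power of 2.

Step 1: The birthday paradox gives collision probability ~50% after sqrt(2^n) = 2^(n/2) hashes.
Step 2: For 972-bit output: 2^(972/2) = 2^486.
Step 3: Approximately 2^486 hash computations needed.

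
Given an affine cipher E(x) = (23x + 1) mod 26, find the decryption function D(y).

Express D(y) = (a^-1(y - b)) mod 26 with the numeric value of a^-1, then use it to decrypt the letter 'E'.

Step 1: Find a^-1, the modular inverse of 23 mod 26.
Step 2: We need 23 * a^-1 = 1 (mod 26).
Step 3: 23 * 17 = 391 = 15 * 26 + 1, so a^-1 = 17.
Step 4: D(y) = 17(y - 1) mod 26.
Step 5: Apply to 'E' (y = 4): D(4) = 17 * (4 - 1) mod 26 = 17 * 3 mod 26 = 25 -> 'Z'.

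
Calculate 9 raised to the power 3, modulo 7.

Step 1: Compute 9^3 mod 7 step by step, reducing modulo 7 at each step.
  9^1 mod 7 = 2
  9^2 mod 7 = (2 * 9) mod 7 = 4
  9^3 mod 7 = (4 * 9) mod 7 = 1
Step 2: Result = 1.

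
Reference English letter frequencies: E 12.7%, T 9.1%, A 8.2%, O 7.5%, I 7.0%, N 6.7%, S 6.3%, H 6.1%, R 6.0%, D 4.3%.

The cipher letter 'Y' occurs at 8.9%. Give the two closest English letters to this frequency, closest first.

Step 1: Observed frequency of 'Y' is 8.9%.
Step 2: Compute distances to each reference frequency and sort:
  T (9.1%): difference = 0.2% <-- BEST
  A (8.2%): difference = 0.7% <-- RUNNER-UP
  O (7.5%): difference = 1.4%
  I (7.0%): difference = 1.9%
  N (6.7%): difference = 2.2%
Step 3: Most likely is 'T' (9.1%, diff 0.2%); second most likely is 'A' (8.2%, diff 0.7%).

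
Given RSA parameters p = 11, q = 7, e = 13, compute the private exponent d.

Step 1: n = 11 * 7 = 77.
Step 2: phi(n) = 10 * 6 = 60.
Step 3: Find d such that 13 * d = 1 (mod 60).
Step 4: d = 13^(-1) mod 60 = 37.
Verification: 13 * 37 = 481 = 8 * 60 + 1.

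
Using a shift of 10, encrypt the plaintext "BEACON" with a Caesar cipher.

Step 1: For each letter, shift forward by 10 positions (mod 26).
  B (position 1) -> position (1+10) mod 26 = 11 -> L
  E (position 4) -> position (4+10) mod 26 = 14 -> O
  A (position 0) -> position (0+10) mod 26 = 10 -> K
  C (position 2) -> position (2+10) mod 26 = 12 -> M
  O (position 14) -> position (14+10) mod 26 = 24 -> Y
  N (position 13) -> position (13+10) mod 26 = 23 -> X
Result: LOKMYX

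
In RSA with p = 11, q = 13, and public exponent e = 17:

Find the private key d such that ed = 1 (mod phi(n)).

Step 1: n = 11 * 13 = 143.
Step 2: phi(n) = 10 * 12 = 120.
Step 3: Find d such that 17 * d = 1 (mod 120).
Step 4: d = 17^(-1) mod 120 = 113.
Verification: 17 * 113 = 1921 = 16 * 120 + 1.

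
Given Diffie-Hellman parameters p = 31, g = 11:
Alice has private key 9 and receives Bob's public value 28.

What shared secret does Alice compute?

Step 1: s = B^a mod p = 28^9 mod 31.
  28^1 mod 31 = 28
  28^2 mod 31 = (28 * 28) mod 31 = 9
  28^3 mod 31 = (9 * 28) mod 31 = 4
  28^4 mod 31 = (4 * 28) mod 31 = 19
  28^5 mod 31 = (19 * 28) mod 31 = 5
  28^6 mod 31 = (5 * 28) mod 31 = 16
  28^7 mod 31 = (16 * 28) mod 31 = 14
  28^8 mod 31 = (14 * 28) mod 31 = 20
  28^9 mod 31 = (20 * 28) mod 31 = 2
Result: shared secret = 2.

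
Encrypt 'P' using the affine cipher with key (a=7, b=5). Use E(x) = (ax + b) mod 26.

Step 1: Convert 'P' to number: x = 15.
Step 2: E(15) = (7 * 15 + 5) mod 26 = 110 mod 26 = 6.
Step 3: Convert 6 back to letter: G.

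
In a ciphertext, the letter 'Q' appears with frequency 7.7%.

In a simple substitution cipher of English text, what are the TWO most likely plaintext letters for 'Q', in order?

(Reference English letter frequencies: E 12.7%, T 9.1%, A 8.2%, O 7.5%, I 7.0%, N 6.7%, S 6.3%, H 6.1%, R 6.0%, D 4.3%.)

Step 1: Observed frequency of 'Q' is 7.7%.
Step 2: Compute distances to each reference frequency and sort:
  O (7.5%): difference = 0.2% <-- BEST
  A (8.2%): difference = 0.5% <-- RUNNER-UP
  I (7.0%): difference = 0.7%
  N (6.7%): difference = 1.0%
  T (9.1%): difference = 1.4%
Step 3: Most likely is 'O' (7.5%, diff 0.2%); second most likely is 'A' (8.2%, diff 0.5%).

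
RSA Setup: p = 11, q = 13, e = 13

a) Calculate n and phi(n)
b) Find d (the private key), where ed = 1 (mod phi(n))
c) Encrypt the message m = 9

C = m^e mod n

Step 1: n = 11 * 13 = 143.
Step 2: phi(n) = (11-1)(13-1) = 10 * 12 = 120.
Step 3: Find d = 13^(-1) mod 120 = 37.
  Verify: 13 * 37 = 481 = 1 (mod 120).
Step 4: C = 9^13 mod 143 = 113.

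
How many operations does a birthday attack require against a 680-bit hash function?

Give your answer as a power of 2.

Step 1: The birthday paradox gives collision probability ~50% after sqrt(2^n) = 2^(n/2) hashes.
Step 2: For 680-bit output: 2^(680/2) = 2^340.
Step 3: Approximately 2^340 hash computations needed.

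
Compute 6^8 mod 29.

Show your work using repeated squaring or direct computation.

Step 1: Compute 6^8 mod 29 step by step, reducing modulo 29 at each step.
  6^1 mod 29 = 6
  6^2 mod 29 = (6 * 6) mod 29 = 7
  6^3 mod 29 = (7 * 6) mod 29 = 13
  6^4 mod 29 = (13 * 6) mod 29 = 20
  6^5 mod 29 = (20 * 6) mod 29 = 4
  6^6 mod 29 = (4 * 6) mod 29 = 24
  6^7 mod 29 = (24 * 6) mod 29 = 28
  6^8 mod 29 = (28 * 6) mod 29 = 23
Step 2: Result = 23.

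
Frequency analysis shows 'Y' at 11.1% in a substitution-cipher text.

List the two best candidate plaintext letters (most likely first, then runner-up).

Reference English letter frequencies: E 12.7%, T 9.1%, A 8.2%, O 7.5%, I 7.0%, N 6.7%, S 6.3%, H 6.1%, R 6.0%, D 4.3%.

Step 1: Observed frequency of 'Y' is 11.1%.
Step 2: Compute distances to each reference frequency and sort:
  E (12.7%): difference = 1.6% <-- BEST
  T (9.1%): difference = 2.0% <-- RUNNER-UP
  A (8.2%): difference = 2.9%
  O (7.5%): difference = 3.6%
  I (7.0%): difference = 4.1%
Step 3: Most likely is 'E' (12.7%, diff 1.6%); second most likely is 'T' (9.1%, diff 2.0%).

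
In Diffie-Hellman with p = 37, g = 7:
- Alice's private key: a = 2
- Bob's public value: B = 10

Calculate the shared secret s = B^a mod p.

Step 1: s = B^a mod p = 10^2 mod 37.
  10^1 mod 37 = 10
  10^2 mod 37 = (10 * 10) mod 37 = 26
Result: shared secret = 26.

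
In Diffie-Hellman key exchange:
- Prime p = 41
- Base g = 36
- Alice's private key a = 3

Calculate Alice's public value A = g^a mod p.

Step 1: A = g^a mod p = 36^3 mod 41.
  36^1 mod 41 = 36
  36^2 mod 41 = (36 * 36) mod 41 = 25
  36^3 mod 41 = (25 * 36) mod 41 = 39
Result: A = 39.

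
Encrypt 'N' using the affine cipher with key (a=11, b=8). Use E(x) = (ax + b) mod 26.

Step 1: Convert 'N' to number: x = 13.
Step 2: E(13) = (11 * 13 + 8) mod 26 = 151 mod 26 = 21.
Step 3: Convert 21 back to letter: V.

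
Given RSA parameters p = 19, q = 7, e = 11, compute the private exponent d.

Step 1: n = 19 * 7 = 133.
Step 2: phi(n) = 18 * 6 = 108.
Step 3: Find d such that 11 * d = 1 (mod 108).
Step 4: d = 11^(-1) mod 108 = 59.
Verification: 11 * 59 = 649 = 6 * 108 + 1.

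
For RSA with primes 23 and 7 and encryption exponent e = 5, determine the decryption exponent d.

Step 1: n = 23 * 7 = 161.
Step 2: phi(n) = 22 * 6 = 132.
Step 3: Find d such that 5 * d = 1 (mod 132).
Step 4: d = 5^(-1) mod 132 = 53.
Verification: 5 * 53 = 265 = 2 * 132 + 1.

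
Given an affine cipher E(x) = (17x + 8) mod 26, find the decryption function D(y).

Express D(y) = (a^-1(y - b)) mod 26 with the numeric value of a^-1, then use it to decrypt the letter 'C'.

Step 1: Find a^-1, the modular inverse of 17 mod 26.
Step 2: We need 17 * a^-1 = 1 (mod 26).
Step 3: 17 * 23 = 391 = 15 * 26 + 1, so a^-1 = 23.
Step 4: D(y) = 23(y - 8) mod 26.
Step 5: Apply to 'C' (y = 2): D(2) = 23 * (2 - 8) mod 26 = 23 * -6 mod 26 = 18 -> 'S'.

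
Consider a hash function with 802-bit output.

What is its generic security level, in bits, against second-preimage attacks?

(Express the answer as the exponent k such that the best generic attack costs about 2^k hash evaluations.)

Step 1: The hash has a 802-bit output.
Step 2: Second-preimage resistance means: given a specific input x, it should be infeasible to find a different y with h(y) = h(x).
With a 802-bit output, a generic search for a second preimage costs about 2^802 evaluations (each trial matches the fixed target with probability 2^-802).
Step 3: Security level = 802 bits.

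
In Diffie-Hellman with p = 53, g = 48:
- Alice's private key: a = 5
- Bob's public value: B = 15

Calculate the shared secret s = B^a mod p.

Step 1: s = B^a mod p = 15^5 mod 53.
  15^1 mod 53 = 15
  15^2 mod 53 = (15 * 15) mod 53 = 13
  15^3 mod 53 = (13 * 15) mod 53 = 36
  15^4 mod 53 = (36 * 15) mod 53 = 10
  15^5 mod 53 = (10 * 15) mod 53 = 44
Result: shared secret = 44.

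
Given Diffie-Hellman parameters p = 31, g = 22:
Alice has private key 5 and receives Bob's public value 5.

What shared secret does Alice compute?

Step 1: s = B^a mod p = 5^5 mod 31.
  5^1 mod 31 = 5
  5^2 mod 31 = (5 * 5) mod 31 = 25
  5^3 mod 31 = (25 * 5) mod 31 = 1
  5^4 mod 31 = (1 * 5) mod 31 = 5
  5^5 mod 31 = (5 * 5) mod 31 = 25
Result: shared secret = 25.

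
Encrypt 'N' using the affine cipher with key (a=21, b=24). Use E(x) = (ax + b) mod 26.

Step 1: Convert 'N' to number: x = 13.
Step 2: E(13) = (21 * 13 + 24) mod 26 = 297 mod 26 = 11.
Step 3: Convert 11 back to letter: L.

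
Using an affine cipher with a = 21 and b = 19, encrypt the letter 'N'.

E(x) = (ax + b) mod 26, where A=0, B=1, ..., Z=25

Step 1: Convert 'N' to number: x = 13.
Step 2: E(13) = (21 * 13 + 19) mod 26 = 292 mod 26 = 6.
Step 3: Convert 6 back to letter: G.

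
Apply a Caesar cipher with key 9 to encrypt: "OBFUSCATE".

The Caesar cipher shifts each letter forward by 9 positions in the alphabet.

Step 1: For each letter, shift forward by 9 positions (mod 26).
  O (position 14) -> position (14+9) mod 26 = 23 -> X
  B (position 1) -> position (1+9) mod 26 = 10 -> K
  F (position 5) -> position (5+9) mod 26 = 14 -> O
  U (position 20) -> position (20+9) mod 26 = 3 -> D
  S (position 18) -> position (18+9) mod 26 = 1 -> B
  C (position 2) -> position (2+9) mod 26 = 11 -> L
  A (position 0) -> position (0+9) mod 26 = 9 -> J
  T (position 19) -> position (19+9) mod 26 = 2 -> C
  E (position 4) -> position (4+9) mod 26 = 13 -> N
Result: XKODBLJCN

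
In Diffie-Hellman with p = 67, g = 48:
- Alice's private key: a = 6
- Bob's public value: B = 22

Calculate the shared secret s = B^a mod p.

Step 1: s = B^a mod p = 22^6 mod 67.
  22^1 mod 67 = 22
  22^2 mod 67 = (22 * 22) mod 67 = 15
  22^3 mod 67 = (15 * 22) mod 67 = 62
  22^4 mod 67 = (62 * 22) mod 67 = 24
  22^5 mod 67 = (24 * 22) mod 67 = 59
  22^6 mod 67 = (59 * 22) mod 67 = 25
Result: shared secret = 25.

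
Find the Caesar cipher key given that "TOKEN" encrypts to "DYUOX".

Step 1: Compare first letters: T (position 19) -> D (position 3).
Step 2: Shift = (3 - 19) mod 26 = 10.
The shift value is 10.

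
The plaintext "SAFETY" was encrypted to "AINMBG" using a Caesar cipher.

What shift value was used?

Step 1: Compare first letters: S (position 18) -> A (position 0).
Step 2: Shift = (0 - 18) mod 26 = 8.
The shift value is 8.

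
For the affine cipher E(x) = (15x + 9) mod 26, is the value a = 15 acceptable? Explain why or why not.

Step 1: Compute gcd(15, 26).
Step 2: gcd(15, 26) = 1.
Since gcd = 1, 15 is coprime with 26, so it is a valid key.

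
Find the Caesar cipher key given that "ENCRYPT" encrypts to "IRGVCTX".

Step 1: Compare first letters: E (position 4) -> I (position 8).
Step 2: Shift = (8 - 4) mod 26 = 4.
The shift value is 4.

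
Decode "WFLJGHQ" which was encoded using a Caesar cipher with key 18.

Step 1: Reverse the shift by subtracting 18 from each letter position.
  W (position 22) -> position (22-18) mod 26 = 4 -> E
  F (position 5) -> position (5-18) mod 26 = 13 -> N
  L (position 11) -> position (11-18) mod 26 = 19 -> T
  J (position 9) -> position (9-18) mod 26 = 17 -> R
  G (position 6) -> position (6-18) mod 26 = 14 -> O
  H (position 7) -> position (7-18) mod 26 = 15 -> P
  Q (position 16) -> position (16-18) mod 26 = 24 -> Y
Decrypted message: ENTROPY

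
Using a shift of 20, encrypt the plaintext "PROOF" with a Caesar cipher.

Step 1: For each letter, shift forward by 20 positions (mod 26).
  P (position 15) -> position (15+20) mod 26 = 9 -> J
  R (position 17) -> position (17+20) mod 26 = 11 -> L
  O (position 14) -> position (14+20) mod 26 = 8 -> I
  O (position 14) -> position (14+20) mod 26 = 8 -> I
  F (position 5) -> position (5+20) mod 26 = 25 -> Z
Result: JLIIZ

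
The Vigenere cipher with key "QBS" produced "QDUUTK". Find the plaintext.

Step 1: Extend key: QBSQBS
Step 2: Decrypt each letter (c - k) mod 26:
  Q(16) - Q(16) = (16-16) mod 26 = 0 = A
  D(3) - B(1) = (3-1) mod 26 = 2 = C
  U(20) - S(18) = (20-18) mod 26 = 2 = C
  U(20) - Q(16) = (20-16) mod 26 = 4 = E
  T(19) - B(1) = (19-1) mod 26 = 18 = S
  K(10) - S(18) = (10-18) mod 26 = 18 = S
Plaintext: ACCESS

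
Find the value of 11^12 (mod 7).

Step 1: Compute 11^12 mod 7 step by step, reducing modulo 7 at each step.
  11^1 mod 7 = 4
  11^2 mod 7 = (4 * 11) mod 7 = 2
  11^3 mod 7 = (2 * 11) mod 7 = 1
  11^4 mod 7 = (1 * 11) mod 7 = 4
  11^5 mod 7 = (4 * 11) mod 7 = 2
  11^6 mod 7 = (2 * 11) mod 7 = 1
  11^7 mod 7 = (1 * 11) mod 7 = 4
  11^8 mod 7 = (4 * 11) mod 7 = 2
  11^9 mod 7 = (2 * 11) mod 7 = 1
  11^10 mod 7 = (1 * 11) mod 7 = 4
  11^11 mod 7 = (4 * 11) mod 7 = 2
  11^12 mod 7 = (2 * 11) mod 7 = 1
Step 2: Result = 1.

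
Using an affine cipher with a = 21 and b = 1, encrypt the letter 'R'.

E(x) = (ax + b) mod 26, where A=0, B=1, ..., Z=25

Step 1: Convert 'R' to number: x = 17.
Step 2: E(17) = (21 * 17 + 1) mod 26 = 358 mod 26 = 20.
Step 3: Convert 20 back to letter: U.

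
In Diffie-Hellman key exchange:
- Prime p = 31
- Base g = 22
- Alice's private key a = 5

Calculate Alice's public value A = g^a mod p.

Step 1: A = g^a mod p = 22^5 mod 31.
  22^1 mod 31 = 22
  22^2 mod 31 = (22 * 22) mod 31 = 19
  22^3 mod 31 = (19 * 22) mod 31 = 15
  22^4 mod 31 = (15 * 22) mod 31 = 20
  22^5 mod 31 = (20 * 22) mod 31 = 6
Result: A = 6.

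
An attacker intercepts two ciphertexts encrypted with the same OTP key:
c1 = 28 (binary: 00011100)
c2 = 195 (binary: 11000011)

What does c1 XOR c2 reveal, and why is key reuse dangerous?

Step 1: c1 XOR c2 = (m1 XOR k) XOR (m2 XOR k).
Step 2: By XOR associativity/commutativity: = m1 XOR m2 XOR k XOR k = m1 XOR m2.
Step 3: 00011100 XOR 11000011 = 11011111 = 223.
Step 4: The key cancels out! An attacker learns m1 XOR m2 = 223, revealing the relationship between plaintexts.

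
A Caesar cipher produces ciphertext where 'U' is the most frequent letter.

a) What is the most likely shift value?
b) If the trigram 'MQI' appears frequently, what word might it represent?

Step 1: In English, 'E' is the most frequent letter (12.7%).
Step 2: The most frequent ciphertext letter is 'U' (position 20).
Step 3: Shift = (20 - 4) mod 26 = 16.
Step 4: Decrypt 'MQI' by shifting back 16:
  M -> W
  Q -> A
  I -> S
Step 5: 'MQI' decrypts to 'WAS'.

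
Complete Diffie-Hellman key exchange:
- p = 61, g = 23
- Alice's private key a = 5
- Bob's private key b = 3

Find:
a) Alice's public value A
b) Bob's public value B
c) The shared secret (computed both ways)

Step 1: A = g^a mod p = 23^5 mod 61 = 50.
Step 2: B = g^b mod p = 23^3 mod 61 = 28.
Step 3: Alice computes s = B^a mod p = 28^5 mod 61 = 11.
Step 4: Bob computes s = A^b mod p = 50^3 mod 61 = 11.
Both sides agree: shared secret = 11.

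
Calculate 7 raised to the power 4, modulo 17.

Step 1: Compute 7^4 mod 17 step by step, reducing modulo 17 at each step.
  7^1 mod 17 = 7
  7^2 mod 17 = (7 * 7) mod 17 = 15
  7^3 mod 17 = (15 * 7) mod 17 = 3
  7^4 mod 17 = (3 * 7) mod 17 = 4
Step 2: Result = 4.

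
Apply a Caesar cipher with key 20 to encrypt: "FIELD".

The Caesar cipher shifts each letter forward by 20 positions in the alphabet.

Step 1: For each letter, shift forward by 20 positions (mod 26).
  F (position 5) -> position (5+20) mod 26 = 25 -> Z
  I (position 8) -> position (8+20) mod 26 = 2 -> C
  E (position 4) -> position (4+20) mod 26 = 24 -> Y
  L (position 11) -> position (11+20) mod 26 = 5 -> F
  D (position 3) -> position (3+20) mod 26 = 23 -> X
Result: ZCYFX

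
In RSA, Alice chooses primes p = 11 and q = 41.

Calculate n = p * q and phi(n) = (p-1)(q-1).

Step 1: n = p * q = 11 * 41 = 451.
Step 2: phi(n) = (p-1)(q-1) = 10 * 40 = 400.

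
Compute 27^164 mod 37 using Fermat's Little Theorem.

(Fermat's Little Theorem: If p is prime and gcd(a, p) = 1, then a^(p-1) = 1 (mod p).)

Step 1: Since 37 is prime, by Fermat's Little Theorem: 27^36 = 1 (mod 37).
Step 2: Reduce exponent: 164 mod 36 = 20.
Step 3: So 27^164 = 27^20 (mod 37).
Step 4: 27^20 mod 37 = 26.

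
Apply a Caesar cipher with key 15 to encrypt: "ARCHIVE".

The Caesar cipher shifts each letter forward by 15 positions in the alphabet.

Step 1: For each letter, shift forward by 15 positions (mod 26).
  A (position 0) -> position (0+15) mod 26 = 15 -> P
  R (position 17) -> position (17+15) mod 26 = 6 -> G
  C (position 2) -> position (2+15) mod 26 = 17 -> R
  H (position 7) -> position (7+15) mod 26 = 22 -> W
  I (position 8) -> position (8+15) mod 26 = 23 -> X
  V (position 21) -> position (21+15) mod 26 = 10 -> K
  E (position 4) -> position (4+15) mod 26 = 19 -> T
Result: PGRWXKT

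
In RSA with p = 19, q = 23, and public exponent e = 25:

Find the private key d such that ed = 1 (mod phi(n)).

Step 1: n = 19 * 23 = 437.
Step 2: phi(n) = 18 * 22 = 396.
Step 3: Find d such that 25 * d = 1 (mod 396).
Step 4: d = 25^(-1) mod 396 = 301.
Verification: 25 * 301 = 7525 = 19 * 396 + 1.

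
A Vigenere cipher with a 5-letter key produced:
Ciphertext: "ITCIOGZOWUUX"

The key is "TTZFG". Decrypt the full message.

Step 1: Key 'TTZFG' has length 5. Extended key: TTZFGTTZFGTT
Step 2: Decrypt each position:
  I(8) - T(19) = 15 = P
  T(19) - T(19) = 0 = A
  C(2) - Z(25) = 3 = D
  I(8) - F(5) = 3 = D
  O(14) - G(6) = 8 = I
  G(6) - T(19) = 13 = N
  Z(25) - T(19) = 6 = G
  O(14) - Z(25) = 15 = P
  W(22) - F(5) = 17 = R
  U(20) - G(6) = 14 = O
  U(20) - T(19) = 1 = B
  X(23) - T(19) = 4 = E
Plaintext: PADDINGPROBE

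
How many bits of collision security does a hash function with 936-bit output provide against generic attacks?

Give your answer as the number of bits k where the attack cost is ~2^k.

Step 1: The hash has a 936-bit output.
Step 2: Collision resistance means it should be infeasible to find any x != y with h(x) = h(y).
By the birthday bound, a generic collision search succeeds after about sqrt(2^936) = 2^(936/2) = 2^468 evaluations.
Step 3: Security level = 468 bits.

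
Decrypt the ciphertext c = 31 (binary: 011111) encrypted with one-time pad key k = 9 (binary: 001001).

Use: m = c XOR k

Step 1: XOR ciphertext with key:
  Ciphertext: 011111
  Key:        001001
  XOR:        010110
Step 2: Plaintext = 010110 = 22 in decimal.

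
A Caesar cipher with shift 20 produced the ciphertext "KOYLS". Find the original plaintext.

Step 1: Reverse the shift by subtracting 20 from each letter position.
  K (position 10) -> position (10-20) mod 26 = 16 -> Q
  O (position 14) -> position (14-20) mod 26 = 20 -> U
  Y (position 24) -> position (24-20) mod 26 = 4 -> E
  L (position 11) -> position (11-20) mod 26 = 17 -> R
  S (position 18) -> position (18-20) mod 26 = 24 -> Y
Decrypted message: QUERY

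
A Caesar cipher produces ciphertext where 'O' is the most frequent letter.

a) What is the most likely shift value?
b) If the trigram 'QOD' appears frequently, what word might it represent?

Step 1: In English, 'E' is the most frequent letter (12.7%).
Step 2: The most frequent ciphertext letter is 'O' (position 14).
Step 3: Shift = (14 - 4) mod 26 = 10.
Step 4: Decrypt 'QOD' by shifting back 10:
  Q -> G
  O -> E
  D -> T
Step 5: 'QOD' decrypts to 'GET'.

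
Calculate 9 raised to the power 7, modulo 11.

Step 1: Compute 9^7 mod 11 step by step, reducing modulo 11 at each step.
  9^1 mod 11 = 9
  9^2 mod 11 = (9 * 9) mod 11 = 4
  9^3 mod 11 = (4 * 9) mod 11 = 3
  9^4 mod 11 = (3 * 9) mod 11 = 5
  9^5 mod 11 = (5 * 9) mod 11 = 1
  9^6 mod 11 = (1 * 9) mod 11 = 9
  9^7 mod 11 = (9 * 9) mod 11 = 4
Step 2: Result = 4.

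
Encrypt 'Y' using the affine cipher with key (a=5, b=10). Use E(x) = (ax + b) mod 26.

Step 1: Convert 'Y' to number: x = 24.
Step 2: E(24) = (5 * 24 + 10) mod 26 = 130 mod 26 = 0.
Step 3: Convert 0 back to letter: A.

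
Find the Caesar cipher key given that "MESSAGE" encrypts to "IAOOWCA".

Step 1: Compare first letters: M (position 12) -> I (position 8).
Step 2: Shift = (8 - 12) mod 26 = 22.
The shift value is 22.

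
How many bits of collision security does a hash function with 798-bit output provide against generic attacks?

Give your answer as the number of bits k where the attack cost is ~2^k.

Step 1: The hash has a 798-bit output.
Step 2: Collision resistance means it should be infeasible to find any x != y with h(x) = h(y).
By the birthday bound, a generic collision search succeeds after about sqrt(2^798) = 2^(798/2) = 2^399 evaluations.
Step 3: Security level = 399 bits.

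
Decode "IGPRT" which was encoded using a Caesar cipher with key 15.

Step 1: Reverse the shift by subtracting 15 from each letter position.
  I (position 8) -> position (8-15) mod 26 = 19 -> T
  G (position 6) -> position (6-15) mod 26 = 17 -> R
  P (position 15) -> position (15-15) mod 26 = 0 -> A
  R (position 17) -> position (17-15) mod 26 = 2 -> C
  T (position 19) -> position (19-15) mod 26 = 4 -> E
Decrypted message: TRACE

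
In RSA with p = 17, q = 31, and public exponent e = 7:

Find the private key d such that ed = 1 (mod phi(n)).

Step 1: n = 17 * 31 = 527.
Step 2: phi(n) = 16 * 30 = 480.
Step 3: Find d such that 7 * d = 1 (mod 480).
Step 4: d = 7^(-1) mod 480 = 343.
Verification: 7 * 343 = 2401 = 5 * 480 + 1.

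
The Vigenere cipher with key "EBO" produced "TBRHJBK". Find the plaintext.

Step 1: Extend key: EBOEBOE
Step 2: Decrypt each letter (c - k) mod 26:
  T(19) - E(4) = (19-4) mod 26 = 15 = P
  B(1) - B(1) = (1-1) mod 26 = 0 = A
  R(17) - O(14) = (17-14) mod 26 = 3 = D
  H(7) - E(4) = (7-4) mod 26 = 3 = D
  J(9) - B(1) = (9-1) mod 26 = 8 = I
  B(1) - O(14) = (1-14) mod 26 = 13 = N
  K(10) - E(4) = (10-4) mod 26 = 6 = G
Plaintext: PADDING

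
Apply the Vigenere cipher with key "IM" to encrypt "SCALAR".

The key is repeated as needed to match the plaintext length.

Step 1: Repeat key to match plaintext length:
  Plaintext: SCALAR
  Key:       IMIMIM
Step 2: Encrypt each letter:
  S(18) + I(8) = (18+8) mod 26 = 0 = A
  C(2) + M(12) = (2+12) mod 26 = 14 = O
  A(0) + I(8) = (0+8) mod 26 = 8 = I
  L(11) + M(12) = (11+12) mod 26 = 23 = X
  A(0) + I(8) = (0+8) mod 26 = 8 = I
  R(17) + M(12) = (17+12) mod 26 = 3 = D
Ciphertext: AOIXID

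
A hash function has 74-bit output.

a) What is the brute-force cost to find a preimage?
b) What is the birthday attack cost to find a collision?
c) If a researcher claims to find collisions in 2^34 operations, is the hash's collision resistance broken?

Step 1: Preimage resistance requires brute-force of 2^74 operations.
Step 2: Collision resistance (birthday bound) = 2^(74/2) = 2^37.
Step 3: The claimed attack costs 2^34 operations.
Step 4: Since 2^34 < 2^37, the claimed attack beats the generic birthday bound, so collision resistance is broken.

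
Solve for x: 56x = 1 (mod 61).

Step 1: We need x such that 56 * x = 1 (mod 61).
Step 2: Using the extended Euclidean algorithm or trial:
  56 * 12 = 672 = 11 * 61 + 1.
Step 3: Since 672 mod 61 = 1, the inverse is x = 12.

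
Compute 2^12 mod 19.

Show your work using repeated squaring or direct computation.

Step 1: Compute 2^12 mod 19 step by step, reducing modulo 19 at each step.
  2^1 mod 19 = 2
  2^2 mod 19 = (2 * 2) mod 19 = 4
  2^3 mod 19 = (4 * 2) mod 19 = 8
  2^4 mod 19 = (8 * 2) mod 19 = 16
  2^5 mod 19 = (16 * 2) mod 19 = 13
  2^6 mod 19 = (13 * 2) mod 19 = 7
  2^7 mod 19 = (7 * 2) mod 19 = 14
  2^8 mod 19 = (14 * 2) mod 19 = 9
  2^9 mod 19 = (9 * 2) mod 19 = 18
  2^10 mod 19 = (18 * 2) mod 19 = 17
  2^11 mod 19 = (17 * 2) mod 19 = 15
  2^12 mod 19 = (15 * 2) mod 19 = 11
Step 2: Result = 11.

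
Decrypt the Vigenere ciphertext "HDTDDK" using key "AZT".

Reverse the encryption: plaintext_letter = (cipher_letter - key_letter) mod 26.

Step 1: Extend key: AZTAZT
Step 2: Decrypt each letter (c - k) mod 26:
  H(7) - A(0) = (7-0) mod 26 = 7 = H
  D(3) - Z(25) = (3-25) mod 26 = 4 = E
  T(19) - T(19) = (19-19) mod 26 = 0 = A
  D(3) - A(0) = (3-0) mod 26 = 3 = D
  D(3) - Z(25) = (3-25) mod 26 = 4 = E
  K(10) - T(19) = (10-19) mod 26 = 17 = R
Plaintext: HEADER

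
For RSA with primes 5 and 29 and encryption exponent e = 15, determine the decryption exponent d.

Step 1: n = 5 * 29 = 145.
Step 2: phi(n) = 4 * 28 = 112.
Step 3: Find d such that 15 * d = 1 (mod 112).
Step 4: d = 15^(-1) mod 112 = 15.
Verification: 15 * 15 = 225 = 2 * 112 + 1.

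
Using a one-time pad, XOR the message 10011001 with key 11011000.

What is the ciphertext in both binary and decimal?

Step 1: Write out the XOR operation bit by bit:
  Message: 10011001
  Key:     11011000
  XOR:     01000001
Step 2: Convert to decimal: 01000001 = 65.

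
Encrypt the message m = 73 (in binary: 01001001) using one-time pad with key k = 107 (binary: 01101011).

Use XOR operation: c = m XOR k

Step 1: Write out the XOR operation bit by bit:
  Message: 01001001
  Key:     01101011
  XOR:     00100010
Step 2: Convert to decimal: 00100010 = 34.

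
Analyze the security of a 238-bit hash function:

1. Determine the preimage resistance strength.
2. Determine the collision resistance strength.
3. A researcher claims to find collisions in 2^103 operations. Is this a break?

Step 1: Preimage resistance requires brute-force of 2^238 operations.
Step 2: Collision resistance (birthday bound) = 2^(238/2) = 2^119.
Step 3: The claimed attack costs 2^103 operations.
Step 4: Since 2^103 < 2^119, the claimed attack beats the generic birthday bound, so collision resistance is broken.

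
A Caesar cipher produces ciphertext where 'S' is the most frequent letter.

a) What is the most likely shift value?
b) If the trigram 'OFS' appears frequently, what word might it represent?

Step 1: In English, 'E' is the most frequent letter (12.7%).
Step 2: The most frequent ciphertext letter is 'S' (position 18).
Step 3: Shift = (18 - 4) mod 26 = 14.
Step 4: Decrypt 'OFS' by shifting back 14:
  O -> A
  F -> R
  S -> E
Step 5: 'OFS' decrypts to 'ARE'.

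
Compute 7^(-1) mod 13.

Step 1: We need x such that 7 * x = 1 (mod 13).
Step 2: Using the extended Euclidean algorithm or trial:
  7 * 2 = 14 = 1 * 13 + 1.
Step 3: Since 14 mod 13 = 1, the inverse is x = 2.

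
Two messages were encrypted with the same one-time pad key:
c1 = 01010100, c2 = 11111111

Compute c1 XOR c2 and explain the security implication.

Step 1: c1 XOR c2 = (m1 XOR k) XOR (m2 XOR k).
Step 2: By XOR associativity/commutativity: = m1 XOR m2 XOR k XOR k = m1 XOR m2.
Step 3: 01010100 XOR 11111111 = 10101011 = 171.
Step 4: The key cancels out! An attacker learns m1 XOR m2 = 171, revealing the relationship between plaintexts.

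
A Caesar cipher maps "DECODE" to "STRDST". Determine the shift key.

Step 1: Compare first letters: D (position 3) -> S (position 18).
Step 2: Shift = (18 - 3) mod 26 = 15.
The shift value is 15.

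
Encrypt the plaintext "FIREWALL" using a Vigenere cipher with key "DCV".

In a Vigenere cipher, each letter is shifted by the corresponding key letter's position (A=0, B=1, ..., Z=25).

Step 1: Repeat key to match plaintext length:
  Plaintext: FIREWALL
  Key:       DCVDCVDC
Step 2: Encrypt each letter:
  F(5) + D(3) = (5+3) mod 26 = 8 = I
  I(8) + C(2) = (8+2) mod 26 = 10 = K
  R(17) + V(21) = (17+21) mod 26 = 12 = M
  E(4) + D(3) = (4+3) mod 26 = 7 = H
  W(22) + C(2) = (22+2) mod 26 = 24 = Y
  A(0) + V(21) = (0+21) mod 26 = 21 = V
  L(11) + D(3) = (11+3) mod 26 = 14 = O
  L(11) + C(2) = (11+2) mod 26 = 13 = N
Ciphertext: IKMHYVON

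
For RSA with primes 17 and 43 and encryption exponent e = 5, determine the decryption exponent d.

Step 1: n = 17 * 43 = 731.
Step 2: phi(n) = 16 * 42 = 672.
Step 3: Find d such that 5 * d = 1 (mod 672).
Step 4: d = 5^(-1) mod 672 = 269.
Verification: 5 * 269 = 1345 = 2 * 672 + 1.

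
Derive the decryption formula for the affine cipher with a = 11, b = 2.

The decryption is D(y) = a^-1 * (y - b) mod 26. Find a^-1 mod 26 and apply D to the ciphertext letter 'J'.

Step 1: Find a^-1, the modular inverse of 11 mod 26.
Step 2: We need 11 * a^-1 = 1 (mod 26).
Step 3: 11 * 19 = 209 = 8 * 26 + 1, so a^-1 = 19.
Step 4: D(y) = 19(y - 2) mod 26.
Step 5: Apply to 'J' (y = 9): D(9) = 19 * (9 - 2) mod 26 = 19 * 7 mod 26 = 3 -> 'D'.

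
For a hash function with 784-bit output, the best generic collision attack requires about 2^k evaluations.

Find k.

Step 1: The hash has a 784-bit output.
Step 2: Collision resistance means it should be infeasible to find any x != y with h(x) = h(y).
By the birthday bound, a generic collision search succeeds after about sqrt(2^784) = 2^(784/2) = 2^392 evaluations.
Step 3: Security level = 392 bits.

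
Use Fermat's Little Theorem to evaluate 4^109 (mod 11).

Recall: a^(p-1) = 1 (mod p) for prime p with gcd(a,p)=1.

Step 1: Since 11 is prime, by Fermat's Little Theorem: 4^10 = 1 (mod 11).
Step 2: Reduce exponent: 109 mod 10 = 9.
Step 3: So 4^109 = 4^9 (mod 11).
Step 4: 4^9 mod 11 = 3.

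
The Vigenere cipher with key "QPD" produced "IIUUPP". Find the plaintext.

Step 1: Extend key: QPDQPD
Step 2: Decrypt each letter (c - k) mod 26:
  I(8) - Q(16) = (8-16) mod 26 = 18 = S
  I(8) - P(15) = (8-15) mod 26 = 19 = T
  U(20) - D(3) = (20-3) mod 26 = 17 = R
  U(20) - Q(16) = (20-16) mod 26 = 4 = E
  P(15) - P(15) = (15-15) mod 26 = 0 = A
  P(15) - D(3) = (15-3) mod 26 = 12 = M
Plaintext: STREAM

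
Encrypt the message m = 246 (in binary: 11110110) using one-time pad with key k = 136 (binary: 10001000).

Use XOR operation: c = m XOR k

Step 1: Write out the XOR operation bit by bit:
  Message: 11110110
  Key:     10001000
  XOR:     01111110
Step 2: Convert to decimal: 01111110 = 126.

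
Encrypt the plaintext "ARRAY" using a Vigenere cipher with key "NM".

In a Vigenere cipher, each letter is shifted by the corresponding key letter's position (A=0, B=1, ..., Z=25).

Step 1: Repeat key to match plaintext length:
  Plaintext: ARRAY
  Key:       NMNMN
Step 2: Encrypt each letter:
  A(0) + N(13) = (0+13) mod 26 = 13 = N
  R(17) + M(12) = (17+12) mod 26 = 3 = D
  R(17) + N(13) = (17+13) mod 26 = 4 = E
  A(0) + M(12) = (0+12) mod 26 = 12 = M
  Y(24) + N(13) = (24+13) mod 26 = 11 = L
Ciphertext: NDEML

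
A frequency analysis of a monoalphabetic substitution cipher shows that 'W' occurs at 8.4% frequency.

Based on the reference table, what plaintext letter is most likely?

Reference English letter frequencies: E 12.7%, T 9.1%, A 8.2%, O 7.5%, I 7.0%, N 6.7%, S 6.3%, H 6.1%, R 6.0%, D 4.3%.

Step 1: The observed frequency is 8.4%.
Step 2: Compare with English frequencies:
  E: 12.7% (difference: 4.3%)
  T: 9.1% (difference: 0.7%)
  A: 8.2% (difference: 0.2%) <-- closest
  O: 7.5% (difference: 0.9%)
  I: 7.0% (difference: 1.4%)
  N: 6.7% (difference: 1.7%)
  S: 6.3% (difference: 2.1%)
  H: 6.1% (difference: 2.3%)
  R: 6.0% (difference: 2.4%)
  D: 4.3% (difference: 4.1%)
Step 3: 'W' most likely represents 'A' (frequency 8.2%).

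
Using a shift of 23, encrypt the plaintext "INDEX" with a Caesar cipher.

Step 1: For each letter, shift forward by 23 positions (mod 26).
  I (position 8) -> position (8+23) mod 26 = 5 -> F
  N (position 13) -> position (13+23) mod 26 = 10 -> K
  D (position 3) -> position (3+23) mod 26 = 0 -> A
  E (position 4) -> position (4+23) mod 26 = 1 -> B
  X (position 23) -> position (23+23) mod 26 = 20 -> U
Result: FKABU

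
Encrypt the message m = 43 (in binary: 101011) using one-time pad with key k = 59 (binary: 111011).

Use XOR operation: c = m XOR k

Step 1: Write out the XOR operation bit by bit:
  Message: 101011
  Key:     111011
  XOR:     010000
Step 2: Convert to decimal: 010000 = 16.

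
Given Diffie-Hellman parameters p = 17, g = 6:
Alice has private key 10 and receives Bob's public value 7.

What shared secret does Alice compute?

Step 1: s = B^a mod p = 7^10 mod 17.
  7^1 mod 17 = 7
  7^2 mod 17 = (7 * 7) mod 17 = 15
  7^3 mod 17 = (15 * 7) mod 17 = 3
  7^4 mod 17 = (3 * 7) mod 17 = 4
  7^5 mod 17 = (4 * 7) mod 17 = 11
  7^6 mod 17 = (11 * 7) mod 17 = 9
  7^7 mod 17 = (9 * 7) mod 17 = 12
  7^8 mod 17 = (12 * 7) mod 17 = 16
  7^9 mod 17 = (16 * 7) mod 17 = 10
  7^10 mod 17 = (10 * 7) mod 17 = 2
Result: shared secret = 2.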